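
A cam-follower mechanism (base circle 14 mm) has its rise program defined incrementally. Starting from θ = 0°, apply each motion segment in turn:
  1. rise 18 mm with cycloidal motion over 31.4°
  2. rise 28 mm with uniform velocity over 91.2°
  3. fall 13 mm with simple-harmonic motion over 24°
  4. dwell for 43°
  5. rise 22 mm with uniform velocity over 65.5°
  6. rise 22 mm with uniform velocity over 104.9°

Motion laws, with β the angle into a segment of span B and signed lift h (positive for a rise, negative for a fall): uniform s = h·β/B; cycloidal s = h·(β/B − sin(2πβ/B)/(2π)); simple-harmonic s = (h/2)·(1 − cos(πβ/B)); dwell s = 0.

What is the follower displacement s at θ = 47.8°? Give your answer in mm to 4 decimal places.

seg 1 [0°–31.4°] cycloidal, h=18: full span → s += 18 → s = 18.0000
seg 2 [31.4°–122.6°] uniform, h=28: θ=47.8° here. β=16.4, B=91.2. 28·16.4/91.2 = 5.0351 → s = 23.0351

23.0351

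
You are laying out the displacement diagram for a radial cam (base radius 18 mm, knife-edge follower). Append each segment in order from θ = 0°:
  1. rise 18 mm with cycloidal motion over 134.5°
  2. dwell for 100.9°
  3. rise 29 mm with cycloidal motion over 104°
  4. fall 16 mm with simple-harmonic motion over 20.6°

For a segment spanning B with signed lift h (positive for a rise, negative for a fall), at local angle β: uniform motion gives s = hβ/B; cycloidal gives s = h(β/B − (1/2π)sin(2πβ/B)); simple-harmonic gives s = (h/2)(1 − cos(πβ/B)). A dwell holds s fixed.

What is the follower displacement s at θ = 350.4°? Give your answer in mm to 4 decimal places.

seg 1 [0°–134.5°] cycloidal, h=18: full span → s += 18 → s = 18.0000
seg 2 [134.5°–235.4°] dwell: s stays 18.0000
seg 3 [235.4°–339.4°] cycloidal, h=29: full span → s += 29 → s = 47.0000
seg 4 [339.4°–360°] simple-harmonic, h=-16: θ=350.4° here. β=11, B=20.6. -16/2·(1 − cos(π·0.5340)) = -8.8524 → s = 38.1476

38.1476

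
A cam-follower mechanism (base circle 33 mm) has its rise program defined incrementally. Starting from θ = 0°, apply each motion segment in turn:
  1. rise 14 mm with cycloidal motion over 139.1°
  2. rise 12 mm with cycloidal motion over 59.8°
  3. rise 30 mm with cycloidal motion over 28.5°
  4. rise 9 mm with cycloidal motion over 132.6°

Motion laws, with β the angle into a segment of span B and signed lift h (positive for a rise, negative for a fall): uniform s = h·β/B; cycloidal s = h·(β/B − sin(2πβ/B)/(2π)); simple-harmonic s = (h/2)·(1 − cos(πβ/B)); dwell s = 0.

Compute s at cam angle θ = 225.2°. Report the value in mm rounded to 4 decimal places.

seg 1 [0°–139.1°] cycloidal, h=14: full span → s += 14 → s = 14.0000
seg 2 [139.1°–198.9°] cycloidal, h=12: full span → s += 12 → s = 26.0000
seg 3 [198.9°–227.4°] cycloidal, h=30: θ=225.2° here. β=26.3, B=28.5. 30·(0.9228 − sin(2π·0.9228)/(2π)) = 29.9103 → s = 55.9103

55.9103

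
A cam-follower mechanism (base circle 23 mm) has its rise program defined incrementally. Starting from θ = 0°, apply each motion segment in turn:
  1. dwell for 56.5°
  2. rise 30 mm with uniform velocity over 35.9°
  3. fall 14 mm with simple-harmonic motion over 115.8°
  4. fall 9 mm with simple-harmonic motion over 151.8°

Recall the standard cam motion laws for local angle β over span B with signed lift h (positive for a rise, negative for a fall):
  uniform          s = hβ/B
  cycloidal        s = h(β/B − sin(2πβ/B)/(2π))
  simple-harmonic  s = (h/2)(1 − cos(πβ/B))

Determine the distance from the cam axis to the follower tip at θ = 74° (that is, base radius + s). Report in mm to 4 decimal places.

seg 1 [0°–56.5°] dwell: s stays 0.0000
seg 2 [56.5°–92.4°] uniform, h=30: θ=74° here. β=17.5, B=35.9. 30·17.5/35.9 = 14.6240 → s = 14.6240
radial distance = base radius + s = 23 + 14.6240 = 37.6240

37.6240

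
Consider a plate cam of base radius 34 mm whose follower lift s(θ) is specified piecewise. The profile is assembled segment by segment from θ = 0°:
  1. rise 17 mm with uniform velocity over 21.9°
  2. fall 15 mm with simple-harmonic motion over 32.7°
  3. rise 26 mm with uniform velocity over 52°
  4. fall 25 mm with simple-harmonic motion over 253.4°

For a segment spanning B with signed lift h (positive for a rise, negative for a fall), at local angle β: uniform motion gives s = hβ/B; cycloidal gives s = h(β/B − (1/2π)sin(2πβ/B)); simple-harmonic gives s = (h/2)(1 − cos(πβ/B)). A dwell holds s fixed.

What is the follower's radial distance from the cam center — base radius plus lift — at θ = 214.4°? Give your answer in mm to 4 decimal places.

seg 1 [0°–21.9°] uniform, h=17: full span → s += 17 → s = 17.0000
seg 2 [21.9°–54.6°] simple-harmonic, h=-15: full span → s += -15 → s = 2.0000
seg 3 [54.6°–106.6°] uniform, h=26: full span → s += 26 → s = 28.0000
seg 4 [106.6°–360°] simple-harmonic, h=-25: θ=214.4° here. β=107.8, B=253.4. -25/2·(1 − cos(π·0.4254)) = -9.5978 → s = 18.4022
radial distance = base radius + s = 34 + 18.4022 = 52.4022

52.4022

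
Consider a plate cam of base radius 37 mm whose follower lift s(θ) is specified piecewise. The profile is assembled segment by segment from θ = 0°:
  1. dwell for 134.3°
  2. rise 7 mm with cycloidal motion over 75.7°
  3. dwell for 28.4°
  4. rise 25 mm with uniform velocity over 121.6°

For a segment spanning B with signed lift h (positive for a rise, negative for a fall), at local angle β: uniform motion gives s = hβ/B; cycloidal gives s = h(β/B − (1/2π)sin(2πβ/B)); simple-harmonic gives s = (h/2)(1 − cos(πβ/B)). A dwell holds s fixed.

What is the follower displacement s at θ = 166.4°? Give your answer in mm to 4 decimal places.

seg 1 [0°–134.3°] dwell: s stays 0.0000
seg 2 [134.3°–210°] cycloidal, h=7: θ=166.4° here. β=32.1, B=75.7. 7·(0.4240 − sin(2π·0.4240)/(2π)) = 2.4565 → s = 2.4565

2.4565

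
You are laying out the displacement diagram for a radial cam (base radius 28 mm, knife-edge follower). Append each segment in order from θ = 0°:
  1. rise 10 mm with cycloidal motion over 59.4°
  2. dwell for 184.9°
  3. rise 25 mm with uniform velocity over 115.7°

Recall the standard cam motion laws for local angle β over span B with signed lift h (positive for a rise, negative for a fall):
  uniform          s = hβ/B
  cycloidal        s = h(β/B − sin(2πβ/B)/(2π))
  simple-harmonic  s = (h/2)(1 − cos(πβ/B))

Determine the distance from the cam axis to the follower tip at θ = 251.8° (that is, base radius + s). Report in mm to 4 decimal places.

seg 1 [0°–59.4°] cycloidal, h=10: full span → s += 10 → s = 10.0000
seg 2 [59.4°–244.3°] dwell: s stays 10.0000
seg 3 [244.3°–360°] uniform, h=25: θ=251.8° here. β=7.5, B=115.7. 25·7.5/115.7 = 1.6206 → s = 11.6206
radial distance = base radius + s = 28 + 11.6206 = 39.6206

39.6206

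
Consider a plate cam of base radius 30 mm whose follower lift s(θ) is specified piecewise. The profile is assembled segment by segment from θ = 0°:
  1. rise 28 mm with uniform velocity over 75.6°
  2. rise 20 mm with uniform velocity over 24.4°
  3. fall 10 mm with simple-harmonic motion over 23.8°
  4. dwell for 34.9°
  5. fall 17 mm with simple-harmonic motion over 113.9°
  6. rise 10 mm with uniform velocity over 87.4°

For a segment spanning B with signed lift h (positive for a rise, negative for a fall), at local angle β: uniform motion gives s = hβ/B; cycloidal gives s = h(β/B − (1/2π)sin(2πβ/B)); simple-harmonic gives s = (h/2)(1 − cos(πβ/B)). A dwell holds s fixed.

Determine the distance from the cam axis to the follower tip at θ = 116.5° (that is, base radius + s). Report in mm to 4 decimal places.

seg 1 [0°–75.6°] uniform, h=28: full span → s += 28 → s = 28.0000
seg 2 [75.6°–100°] uniform, h=20: full span → s += 20 → s = 48.0000
seg 3 [100°–123.8°] simple-harmonic, h=-10: θ=116.5° here. β=16.5, B=23.8. -10/2·(1 − cos(π·0.6933)) = -7.8528 → s = 40.1472
radial distance = base radius + s = 30 + 40.1472 = 70.1472

70.1472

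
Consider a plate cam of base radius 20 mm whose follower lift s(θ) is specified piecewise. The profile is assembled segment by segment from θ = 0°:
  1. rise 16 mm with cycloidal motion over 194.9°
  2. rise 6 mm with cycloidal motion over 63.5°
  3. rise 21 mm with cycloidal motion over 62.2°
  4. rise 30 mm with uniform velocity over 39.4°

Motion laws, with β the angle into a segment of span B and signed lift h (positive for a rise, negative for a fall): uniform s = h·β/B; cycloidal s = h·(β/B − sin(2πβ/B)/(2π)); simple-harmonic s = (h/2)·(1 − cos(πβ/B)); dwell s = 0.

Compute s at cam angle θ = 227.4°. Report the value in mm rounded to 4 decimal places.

seg 1 [0°–194.9°] cycloidal, h=16: full span → s += 16 → s = 16.0000
seg 2 [194.9°–258.4°] cycloidal, h=6: θ=227.4° here. β=32.5, B=63.5. 6·(0.5118 − sin(2π·0.5118)/(2π)) = 3.1417 → s = 19.1417

19.1417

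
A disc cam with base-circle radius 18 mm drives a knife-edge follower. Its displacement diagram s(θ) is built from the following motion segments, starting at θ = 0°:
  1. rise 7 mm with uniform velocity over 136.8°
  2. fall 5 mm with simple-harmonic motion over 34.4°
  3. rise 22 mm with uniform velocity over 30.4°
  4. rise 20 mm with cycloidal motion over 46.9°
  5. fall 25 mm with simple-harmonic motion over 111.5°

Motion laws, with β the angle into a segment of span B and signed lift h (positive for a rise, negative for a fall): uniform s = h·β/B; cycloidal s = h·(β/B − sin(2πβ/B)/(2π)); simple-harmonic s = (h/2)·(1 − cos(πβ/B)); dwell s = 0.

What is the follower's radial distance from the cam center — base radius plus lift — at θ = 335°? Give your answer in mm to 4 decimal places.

seg 1 [0°–136.8°] uniform, h=7: full span → s += 7 → s = 7.0000
seg 2 [136.8°–171.2°] simple-harmonic, h=-5: full span → s += -5 → s = 2.0000
seg 3 [171.2°–201.6°] uniform, h=22: full span → s += 22 → s = 24.0000
seg 4 [201.6°–248.5°] cycloidal, h=20: full span → s += 20 → s = 44.0000
seg 5 [248.5°–360°] simple-harmonic, h=-25: θ=335° here. β=86.5, B=111.5. -25/2·(1 − cos(π·0.7758)) = -22.0251 → s = 21.9749
radial distance = base radius + s = 18 + 21.9749 = 39.9749

39.9749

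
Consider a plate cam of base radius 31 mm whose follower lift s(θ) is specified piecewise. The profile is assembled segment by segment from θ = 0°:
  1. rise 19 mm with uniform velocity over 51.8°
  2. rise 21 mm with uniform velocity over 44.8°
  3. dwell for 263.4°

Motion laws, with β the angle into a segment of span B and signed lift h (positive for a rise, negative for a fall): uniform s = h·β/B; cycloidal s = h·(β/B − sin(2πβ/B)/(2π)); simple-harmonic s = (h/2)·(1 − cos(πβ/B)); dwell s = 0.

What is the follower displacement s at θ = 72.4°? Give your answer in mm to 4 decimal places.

seg 1 [0°–51.8°] uniform, h=19: full span → s += 19 → s = 19.0000
seg 2 [51.8°–96.6°] uniform, h=21: θ=72.4° here. β=20.6, B=44.8. 21·20.6/44.8 = 9.6563 → s = 28.6563

28.6563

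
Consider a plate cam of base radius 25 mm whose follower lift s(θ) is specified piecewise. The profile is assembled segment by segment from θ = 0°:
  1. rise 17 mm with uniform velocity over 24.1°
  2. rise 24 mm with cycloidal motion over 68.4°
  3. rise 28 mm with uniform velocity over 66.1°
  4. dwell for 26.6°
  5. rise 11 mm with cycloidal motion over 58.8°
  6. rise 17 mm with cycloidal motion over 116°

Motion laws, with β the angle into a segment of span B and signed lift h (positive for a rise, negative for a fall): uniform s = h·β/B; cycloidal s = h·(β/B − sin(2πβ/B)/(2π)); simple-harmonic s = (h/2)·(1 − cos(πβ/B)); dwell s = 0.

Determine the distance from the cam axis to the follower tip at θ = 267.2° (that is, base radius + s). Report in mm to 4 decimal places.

seg 1 [0°–24.1°] uniform, h=17: full span → s += 17 → s = 17.0000
seg 2 [24.1°–92.5°] cycloidal, h=24: full span → s += 24 → s = 41.0000
seg 3 [92.5°–158.6°] uniform, h=28: full span → s += 28 → s = 69.0000
seg 4 [158.6°–185.2°] dwell: s stays 69.0000
seg 5 [185.2°–244°] cycloidal, h=11: full span → s += 11 → s = 80.0000
seg 6 [244°–360°] cycloidal, h=17: θ=267.2° here. β=23.2, B=116. 17·(0.2000 − sin(2π·0.2000)/(2π)) = 0.8268 → s = 80.8268
radial distance = base radius + s = 25 + 80.8268 = 105.8268

105.8268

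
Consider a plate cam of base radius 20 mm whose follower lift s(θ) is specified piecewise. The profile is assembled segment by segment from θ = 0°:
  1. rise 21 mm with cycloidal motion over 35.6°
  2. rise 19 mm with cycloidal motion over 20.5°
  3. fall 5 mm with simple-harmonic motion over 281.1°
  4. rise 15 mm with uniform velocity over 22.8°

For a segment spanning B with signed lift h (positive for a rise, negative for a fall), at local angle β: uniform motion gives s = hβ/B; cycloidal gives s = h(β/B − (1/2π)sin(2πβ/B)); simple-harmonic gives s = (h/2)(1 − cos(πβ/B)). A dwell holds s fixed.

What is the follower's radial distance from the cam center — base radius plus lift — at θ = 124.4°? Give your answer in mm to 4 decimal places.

seg 1 [0°–35.6°] cycloidal, h=21: full span → s += 21 → s = 21.0000
seg 2 [35.6°–56.1°] cycloidal, h=19: full span → s += 19 → s = 40.0000
seg 3 [56.1°–337.2°] simple-harmonic, h=-5: θ=124.4° here. β=68.3, B=281.1. -5/2·(1 − cos(π·0.2430)) = -0.6936 → s = 39.3064
radial distance = base radius + s = 20 + 39.3064 = 59.3064

59.3064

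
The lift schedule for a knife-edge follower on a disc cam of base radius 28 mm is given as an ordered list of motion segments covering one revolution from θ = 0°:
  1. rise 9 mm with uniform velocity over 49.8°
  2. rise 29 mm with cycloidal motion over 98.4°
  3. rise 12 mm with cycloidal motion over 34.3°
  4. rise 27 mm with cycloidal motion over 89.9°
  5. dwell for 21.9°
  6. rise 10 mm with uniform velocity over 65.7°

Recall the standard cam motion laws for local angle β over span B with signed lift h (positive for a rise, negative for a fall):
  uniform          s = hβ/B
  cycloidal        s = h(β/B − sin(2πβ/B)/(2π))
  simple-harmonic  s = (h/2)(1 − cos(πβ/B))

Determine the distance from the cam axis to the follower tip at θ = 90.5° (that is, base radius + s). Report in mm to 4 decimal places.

seg 1 [0°–49.8°] uniform, h=9: full span → s += 9 → s = 9.0000
seg 2 [49.8°–148.2°] cycloidal, h=29: θ=90.5° here. β=40.7, B=98.4. 29·(0.4136 − sin(2π·0.4136)/(2π)) = 9.6110 → s = 18.6110
radial distance = base radius + s = 28 + 18.6110 = 46.6110

46.6110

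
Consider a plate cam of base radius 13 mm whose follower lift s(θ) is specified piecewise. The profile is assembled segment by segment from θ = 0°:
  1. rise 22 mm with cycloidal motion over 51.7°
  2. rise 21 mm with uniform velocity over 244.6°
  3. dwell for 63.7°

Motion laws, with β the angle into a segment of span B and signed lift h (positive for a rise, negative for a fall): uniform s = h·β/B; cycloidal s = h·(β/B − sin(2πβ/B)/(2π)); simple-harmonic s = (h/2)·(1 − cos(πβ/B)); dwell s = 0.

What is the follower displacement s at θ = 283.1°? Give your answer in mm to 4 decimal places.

seg 1 [0°–51.7°] cycloidal, h=22: full span → s += 22 → s = 22.0000
seg 2 [51.7°–296.3°] uniform, h=21: θ=283.1° here. β=231.4, B=244.6. 21·231.4/244.6 = 19.8667 → s = 41.8667

41.8667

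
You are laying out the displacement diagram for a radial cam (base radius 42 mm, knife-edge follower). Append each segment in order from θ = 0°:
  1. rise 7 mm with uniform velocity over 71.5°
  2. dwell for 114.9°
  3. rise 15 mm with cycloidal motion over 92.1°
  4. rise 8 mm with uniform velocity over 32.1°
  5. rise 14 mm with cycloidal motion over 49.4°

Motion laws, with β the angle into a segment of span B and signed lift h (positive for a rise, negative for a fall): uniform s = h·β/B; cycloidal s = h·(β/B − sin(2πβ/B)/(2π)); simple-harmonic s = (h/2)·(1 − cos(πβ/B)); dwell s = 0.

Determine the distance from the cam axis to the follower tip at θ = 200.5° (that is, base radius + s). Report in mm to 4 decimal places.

seg 1 [0°–71.5°] uniform, h=7: full span → s += 7 → s = 7.0000
seg 2 [71.5°–186.4°] dwell: s stays 7.0000
seg 3 [186.4°–278.5°] cycloidal, h=15: θ=200.5° here. β=14.1, B=92.1. 15·(0.1531 − sin(2π·0.1531)/(2π)) = 0.3381 → s = 7.3381
radial distance = base radius + s = 42 + 7.3381 = 49.3381

49.3381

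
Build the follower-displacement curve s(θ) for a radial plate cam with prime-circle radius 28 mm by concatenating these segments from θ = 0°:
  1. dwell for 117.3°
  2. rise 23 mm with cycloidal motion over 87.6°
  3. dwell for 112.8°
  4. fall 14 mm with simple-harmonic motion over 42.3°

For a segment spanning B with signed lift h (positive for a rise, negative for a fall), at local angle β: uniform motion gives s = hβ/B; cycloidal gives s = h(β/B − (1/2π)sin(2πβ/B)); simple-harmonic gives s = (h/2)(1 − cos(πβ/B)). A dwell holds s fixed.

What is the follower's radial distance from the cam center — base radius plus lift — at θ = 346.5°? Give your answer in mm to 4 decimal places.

seg 1 [0°–117.3°] dwell: s stays 0.0000
seg 2 [117.3°–204.9°] cycloidal, h=23: full span → s += 23 → s = 23.0000
seg 3 [204.9°–317.7°] dwell: s stays 23.0000
seg 4 [317.7°–360°] simple-harmonic, h=-14: θ=346.5° here. β=28.8, B=42.3. -14/2·(1 − cos(π·0.6809)) = -10.7666 → s = 12.2334
radial distance = base radius + s = 28 + 12.2334 = 40.2334

40.2334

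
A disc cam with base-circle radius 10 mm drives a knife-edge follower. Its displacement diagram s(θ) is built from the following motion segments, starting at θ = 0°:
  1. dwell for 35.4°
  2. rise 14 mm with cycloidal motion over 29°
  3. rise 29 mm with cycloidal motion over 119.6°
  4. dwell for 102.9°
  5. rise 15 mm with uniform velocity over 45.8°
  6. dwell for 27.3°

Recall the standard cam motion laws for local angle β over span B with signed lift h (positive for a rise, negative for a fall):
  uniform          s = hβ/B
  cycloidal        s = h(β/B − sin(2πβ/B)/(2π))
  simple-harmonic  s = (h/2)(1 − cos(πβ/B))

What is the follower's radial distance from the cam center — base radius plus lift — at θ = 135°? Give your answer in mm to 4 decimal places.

seg 1 [0°–35.4°] dwell: s stays 0.0000
seg 2 [35.4°–64.4°] cycloidal, h=14: full span → s += 14 → s = 14.0000
seg 3 [64.4°–184°] cycloidal, h=29: θ=135° here. β=70.6, B=119.6. 29·(0.5903 − sin(2π·0.5903)/(2π)) = 19.5992 → s = 33.5992
radial distance = base radius + s = 10 + 33.5992 = 43.5992

43.5992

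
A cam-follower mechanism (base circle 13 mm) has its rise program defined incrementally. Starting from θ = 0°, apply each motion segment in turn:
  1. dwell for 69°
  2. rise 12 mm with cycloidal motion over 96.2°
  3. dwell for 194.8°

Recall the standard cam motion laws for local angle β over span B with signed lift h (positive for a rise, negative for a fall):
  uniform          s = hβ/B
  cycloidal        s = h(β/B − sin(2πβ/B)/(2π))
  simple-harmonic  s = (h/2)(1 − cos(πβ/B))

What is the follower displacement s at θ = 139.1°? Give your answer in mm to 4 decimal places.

seg 1 [0°–69°] dwell: s stays 0.0000
seg 2 [69°–165.2°] cycloidal, h=12: θ=139.1° here. β=70.1, B=96.2. 12·(0.7287 − sin(2π·0.7287)/(2π)) = 10.6370 → s = 10.6370

10.6370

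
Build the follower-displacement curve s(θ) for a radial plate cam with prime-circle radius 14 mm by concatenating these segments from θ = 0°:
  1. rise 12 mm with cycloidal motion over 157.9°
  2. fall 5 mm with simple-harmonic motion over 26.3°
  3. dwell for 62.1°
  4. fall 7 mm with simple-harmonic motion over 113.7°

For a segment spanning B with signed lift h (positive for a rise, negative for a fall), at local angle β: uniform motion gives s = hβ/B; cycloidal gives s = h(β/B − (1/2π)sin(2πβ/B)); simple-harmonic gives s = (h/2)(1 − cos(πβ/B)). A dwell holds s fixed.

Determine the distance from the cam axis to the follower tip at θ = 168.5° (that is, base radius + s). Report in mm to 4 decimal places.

seg 1 [0°–157.9°] cycloidal, h=12: full span → s += 12 → s = 12.0000
seg 2 [157.9°–184.2°] simple-harmonic, h=-5: θ=168.5° here. β=10.6, B=26.3. -5/2·(1 − cos(π·0.4030)) = -1.7502 → s = 10.2498
radial distance = base radius + s = 14 + 10.2498 = 24.2498

24.2498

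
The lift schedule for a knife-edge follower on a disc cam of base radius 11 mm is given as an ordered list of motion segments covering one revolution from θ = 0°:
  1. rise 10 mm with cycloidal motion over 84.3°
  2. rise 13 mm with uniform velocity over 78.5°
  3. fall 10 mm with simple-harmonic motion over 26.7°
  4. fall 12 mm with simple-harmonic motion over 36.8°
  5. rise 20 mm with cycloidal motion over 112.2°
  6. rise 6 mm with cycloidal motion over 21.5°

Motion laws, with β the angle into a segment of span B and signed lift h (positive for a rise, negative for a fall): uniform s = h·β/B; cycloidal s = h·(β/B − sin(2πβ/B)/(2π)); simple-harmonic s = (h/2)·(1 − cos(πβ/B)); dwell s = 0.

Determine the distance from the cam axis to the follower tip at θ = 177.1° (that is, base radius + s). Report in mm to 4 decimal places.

seg 1 [0°–84.3°] cycloidal, h=10: full span → s += 10 → s = 10.0000
seg 2 [84.3°–162.8°] uniform, h=13: full span → s += 13 → s = 23.0000
seg 3 [162.8°–189.5°] simple-harmonic, h=-10: θ=177.1° here. β=14.3, B=26.7. -10/2·(1 − cos(π·0.5356)) = -5.5577 → s = 17.4423
radial distance = base radius + s = 11 + 17.4423 = 28.4423

28.4423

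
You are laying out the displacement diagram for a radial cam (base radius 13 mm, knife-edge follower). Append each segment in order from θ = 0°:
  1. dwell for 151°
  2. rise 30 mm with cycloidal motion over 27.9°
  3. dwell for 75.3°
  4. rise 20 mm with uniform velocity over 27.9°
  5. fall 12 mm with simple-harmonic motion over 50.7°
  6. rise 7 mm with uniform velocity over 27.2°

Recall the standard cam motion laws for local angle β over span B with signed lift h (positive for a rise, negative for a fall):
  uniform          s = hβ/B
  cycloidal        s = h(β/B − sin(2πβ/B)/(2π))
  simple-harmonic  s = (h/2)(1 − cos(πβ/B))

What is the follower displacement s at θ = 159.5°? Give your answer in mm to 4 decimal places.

seg 1 [0°–151°] dwell: s stays 0.0000
seg 2 [151°–178.9°] cycloidal, h=30: θ=159.5° here. β=8.5, B=27.9. 30·(0.3047 − sin(2π·0.3047)/(2π)) = 4.6440 → s = 4.6440

4.6440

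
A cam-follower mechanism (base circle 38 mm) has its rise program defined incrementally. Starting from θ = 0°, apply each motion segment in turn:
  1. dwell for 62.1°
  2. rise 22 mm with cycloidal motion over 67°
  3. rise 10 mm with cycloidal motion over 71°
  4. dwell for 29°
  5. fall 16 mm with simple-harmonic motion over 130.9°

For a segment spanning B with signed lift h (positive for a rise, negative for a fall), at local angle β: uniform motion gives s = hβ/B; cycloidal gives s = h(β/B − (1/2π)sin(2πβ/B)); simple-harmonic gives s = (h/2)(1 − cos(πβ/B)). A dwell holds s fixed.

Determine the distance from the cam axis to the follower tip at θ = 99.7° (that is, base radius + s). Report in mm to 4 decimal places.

seg 1 [0°–62.1°] dwell: s stays 0.0000
seg 2 [62.1°–129.1°] cycloidal, h=22: θ=99.7° here. β=37.6, B=67. 22·(0.5612 − sin(2π·0.5612)/(2π)) = 13.6596 → s = 13.6596
radial distance = base radius + s = 38 + 13.6596 = 51.6596

51.6596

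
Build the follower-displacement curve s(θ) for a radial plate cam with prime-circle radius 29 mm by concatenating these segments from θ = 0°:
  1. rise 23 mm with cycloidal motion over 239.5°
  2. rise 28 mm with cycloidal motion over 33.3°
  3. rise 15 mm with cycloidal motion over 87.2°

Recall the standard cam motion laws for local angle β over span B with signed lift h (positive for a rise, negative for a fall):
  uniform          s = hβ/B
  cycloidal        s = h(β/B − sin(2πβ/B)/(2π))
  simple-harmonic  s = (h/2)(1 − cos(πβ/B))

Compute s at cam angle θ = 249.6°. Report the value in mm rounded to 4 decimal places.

seg 1 [0°–239.5°] cycloidal, h=23: full span → s += 23 → s = 23.0000
seg 2 [239.5°–272.8°] cycloidal, h=28: θ=249.6° here. β=10.1, B=33.3. 28·(0.3033 − sin(2π·0.3033)/(2π)) = 4.2838 → s = 27.2838

27.2838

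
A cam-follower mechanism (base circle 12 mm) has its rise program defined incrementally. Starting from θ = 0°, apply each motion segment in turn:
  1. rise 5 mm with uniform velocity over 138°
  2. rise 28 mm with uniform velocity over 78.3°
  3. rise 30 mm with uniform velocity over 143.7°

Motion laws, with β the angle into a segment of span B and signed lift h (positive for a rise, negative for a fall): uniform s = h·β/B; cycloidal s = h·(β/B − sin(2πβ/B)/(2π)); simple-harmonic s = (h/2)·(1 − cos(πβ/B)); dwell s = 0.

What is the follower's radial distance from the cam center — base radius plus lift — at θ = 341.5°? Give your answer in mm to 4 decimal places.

seg 1 [0°–138°] uniform, h=5: full span → s += 5 → s = 5.0000
seg 2 [138°–216.3°] uniform, h=28: full span → s += 28 → s = 33.0000
seg 3 [216.3°–360°] uniform, h=30: θ=341.5° here. β=125.2, B=143.7. 30·125.2/143.7 = 26.1378 → s = 59.1378
radial distance = base radius + s = 12 + 59.1378 = 71.1378

71.1378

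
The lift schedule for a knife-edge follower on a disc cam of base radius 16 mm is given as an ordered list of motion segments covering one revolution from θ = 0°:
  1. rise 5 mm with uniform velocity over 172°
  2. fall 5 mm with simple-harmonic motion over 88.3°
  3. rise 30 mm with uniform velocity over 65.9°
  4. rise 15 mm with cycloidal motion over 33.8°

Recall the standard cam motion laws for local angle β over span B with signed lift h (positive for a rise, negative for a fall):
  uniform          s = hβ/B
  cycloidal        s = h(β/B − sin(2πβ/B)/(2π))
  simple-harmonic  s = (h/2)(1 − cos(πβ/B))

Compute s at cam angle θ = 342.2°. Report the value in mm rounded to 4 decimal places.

seg 1 [0°–172°] uniform, h=5: full span → s += 5 → s = 5.0000
seg 2 [172°–260.3°] simple-harmonic, h=-5: full span → s += -5 → s = 0.0000
seg 3 [260.3°–326.2°] uniform, h=30: full span → s += 30 → s = 30.0000
seg 4 [326.2°–360°] cycloidal, h=15: θ=342.2° here. β=16, B=33.8. 15·(0.4734 − sin(2π·0.4734)/(2π)) = 6.7030 → s = 36.7030

36.7030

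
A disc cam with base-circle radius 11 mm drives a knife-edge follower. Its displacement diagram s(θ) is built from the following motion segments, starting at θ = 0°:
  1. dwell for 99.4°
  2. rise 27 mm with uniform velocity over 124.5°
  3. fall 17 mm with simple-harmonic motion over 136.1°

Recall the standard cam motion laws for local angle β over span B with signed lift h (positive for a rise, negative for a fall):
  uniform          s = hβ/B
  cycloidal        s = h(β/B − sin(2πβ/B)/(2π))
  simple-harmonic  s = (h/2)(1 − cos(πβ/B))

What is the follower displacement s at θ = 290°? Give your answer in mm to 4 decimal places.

seg 1 [0°–99.4°] dwell: s stays 0.0000
seg 2 [99.4°–223.9°] uniform, h=27: full span → s += 27 → s = 27.0000
seg 3 [223.9°–360°] simple-harmonic, h=-17: θ=290° here. β=66.1, B=136.1. -17/2·(1 − cos(π·0.4857)) = -8.1175 → s = 18.8825

18.8825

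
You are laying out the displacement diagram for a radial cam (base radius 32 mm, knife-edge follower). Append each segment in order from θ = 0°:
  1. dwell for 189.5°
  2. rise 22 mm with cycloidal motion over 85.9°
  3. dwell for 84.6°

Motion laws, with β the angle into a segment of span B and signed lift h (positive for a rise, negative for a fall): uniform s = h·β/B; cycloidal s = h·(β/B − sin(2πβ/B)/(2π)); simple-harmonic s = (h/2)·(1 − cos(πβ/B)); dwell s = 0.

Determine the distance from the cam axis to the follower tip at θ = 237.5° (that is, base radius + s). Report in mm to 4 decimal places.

seg 1 [0°–189.5°] dwell: s stays 0.0000
seg 2 [189.5°–275.4°] cycloidal, h=22: θ=237.5° here. β=48, B=85.9. 22·(0.5588 − sin(2π·0.5588)/(2π)) = 13.5575 → s = 13.5575
radial distance = base radius + s = 32 + 13.5575 = 45.5575

45.5575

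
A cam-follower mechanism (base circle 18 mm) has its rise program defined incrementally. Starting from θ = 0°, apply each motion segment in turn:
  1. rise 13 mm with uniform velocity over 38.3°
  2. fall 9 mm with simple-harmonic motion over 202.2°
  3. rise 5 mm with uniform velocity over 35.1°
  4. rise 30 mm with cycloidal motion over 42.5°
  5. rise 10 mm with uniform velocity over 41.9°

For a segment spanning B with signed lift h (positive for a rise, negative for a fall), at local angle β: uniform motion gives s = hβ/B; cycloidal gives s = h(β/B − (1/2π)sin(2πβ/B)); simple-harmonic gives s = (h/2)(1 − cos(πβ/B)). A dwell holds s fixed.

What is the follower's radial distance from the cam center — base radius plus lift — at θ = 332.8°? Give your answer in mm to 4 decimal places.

seg 1 [0°–38.3°] uniform, h=13: full span → s += 13 → s = 13.0000
seg 2 [38.3°–240.5°] simple-harmonic, h=-9: full span → s += -9 → s = 4.0000
seg 3 [240.5°–275.6°] uniform, h=5: full span → s += 5 → s = 9.0000
seg 4 [275.6°–318.1°] cycloidal, h=30: full span → s += 30 → s = 39.0000
seg 5 [318.1°–360°] uniform, h=10: θ=332.8° here. β=14.7, B=41.9. 10·14.7/41.9 = 3.5084 → s = 42.5084
radial distance = base radius + s = 18 + 42.5084 = 60.5084

60.5084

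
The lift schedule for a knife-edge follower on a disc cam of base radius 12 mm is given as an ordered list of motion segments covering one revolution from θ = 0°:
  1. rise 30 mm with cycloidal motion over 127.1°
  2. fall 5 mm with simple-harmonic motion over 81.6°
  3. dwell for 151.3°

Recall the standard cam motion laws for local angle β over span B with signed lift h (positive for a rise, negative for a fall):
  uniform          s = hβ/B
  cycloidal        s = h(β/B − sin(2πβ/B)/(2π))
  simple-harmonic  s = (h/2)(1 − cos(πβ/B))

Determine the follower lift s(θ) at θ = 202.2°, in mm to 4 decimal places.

seg 1 [0°–127.1°] cycloidal, h=30: full span → s += 30 → s = 30.0000
seg 2 [127.1°–208.7°] simple-harmonic, h=-5: θ=202.2° here. β=75.1, B=81.6. -5/2·(1 − cos(π·0.9203)) = -4.9221 → s = 25.0779

25.0779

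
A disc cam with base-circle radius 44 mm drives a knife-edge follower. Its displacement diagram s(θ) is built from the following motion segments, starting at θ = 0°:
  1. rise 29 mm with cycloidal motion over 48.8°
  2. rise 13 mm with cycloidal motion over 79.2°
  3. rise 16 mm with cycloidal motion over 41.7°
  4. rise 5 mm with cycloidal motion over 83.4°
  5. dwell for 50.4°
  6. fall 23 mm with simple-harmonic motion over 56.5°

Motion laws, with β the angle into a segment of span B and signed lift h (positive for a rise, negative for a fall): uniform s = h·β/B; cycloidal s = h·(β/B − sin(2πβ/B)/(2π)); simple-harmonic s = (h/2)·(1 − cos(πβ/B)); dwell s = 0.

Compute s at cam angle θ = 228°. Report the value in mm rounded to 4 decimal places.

seg 1 [0°–48.8°] cycloidal, h=29: full span → s += 29 → s = 29.0000
seg 2 [48.8°–128°] cycloidal, h=13: full span → s += 13 → s = 42.0000
seg 3 [128°–169.7°] cycloidal, h=16: full span → s += 16 → s = 58.0000
seg 4 [169.7°–253.1°] cycloidal, h=5: θ=228° here. β=58.3, B=83.4. 5·(0.6990 − sin(2π·0.6990)/(2π)) = 4.2505 → s = 62.2505

62.2505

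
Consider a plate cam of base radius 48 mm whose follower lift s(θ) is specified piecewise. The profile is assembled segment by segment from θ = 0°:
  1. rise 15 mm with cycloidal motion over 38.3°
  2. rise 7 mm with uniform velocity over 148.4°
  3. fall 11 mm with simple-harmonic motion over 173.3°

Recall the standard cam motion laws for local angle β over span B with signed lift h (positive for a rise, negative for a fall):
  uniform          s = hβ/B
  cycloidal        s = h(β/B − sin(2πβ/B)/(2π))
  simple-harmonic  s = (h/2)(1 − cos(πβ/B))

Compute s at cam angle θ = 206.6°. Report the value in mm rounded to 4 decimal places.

seg 1 [0°–38.3°] cycloidal, h=15: full span → s += 15 → s = 15.0000
seg 2 [38.3°–186.7°] uniform, h=7: full span → s += 7 → s = 22.0000
seg 3 [186.7°–360°] simple-harmonic, h=-11: θ=206.6° here. β=19.9, B=173.3. -11/2·(1 − cos(π·0.1148)) = -0.3540 → s = 21.6460

21.6460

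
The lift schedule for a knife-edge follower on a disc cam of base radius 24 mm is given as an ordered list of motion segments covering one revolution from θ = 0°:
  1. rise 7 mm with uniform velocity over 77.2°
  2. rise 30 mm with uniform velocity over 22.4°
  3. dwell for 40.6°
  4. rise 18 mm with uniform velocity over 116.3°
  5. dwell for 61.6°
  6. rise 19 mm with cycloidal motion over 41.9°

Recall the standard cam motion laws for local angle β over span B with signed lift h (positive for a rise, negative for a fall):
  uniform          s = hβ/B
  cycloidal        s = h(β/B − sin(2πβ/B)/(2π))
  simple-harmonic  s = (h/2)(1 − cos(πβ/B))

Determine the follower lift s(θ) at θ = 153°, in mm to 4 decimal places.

seg 1 [0°–77.2°] uniform, h=7: full span → s += 7 → s = 7.0000
seg 2 [77.2°–99.6°] uniform, h=30: full span → s += 30 → s = 37.0000
seg 3 [99.6°–140.2°] dwell: s stays 37.0000
seg 4 [140.2°–256.5°] uniform, h=18: θ=153° here. β=12.8, B=116.3. 18·12.8/116.3 = 1.9811 → s = 38.9811

38.9811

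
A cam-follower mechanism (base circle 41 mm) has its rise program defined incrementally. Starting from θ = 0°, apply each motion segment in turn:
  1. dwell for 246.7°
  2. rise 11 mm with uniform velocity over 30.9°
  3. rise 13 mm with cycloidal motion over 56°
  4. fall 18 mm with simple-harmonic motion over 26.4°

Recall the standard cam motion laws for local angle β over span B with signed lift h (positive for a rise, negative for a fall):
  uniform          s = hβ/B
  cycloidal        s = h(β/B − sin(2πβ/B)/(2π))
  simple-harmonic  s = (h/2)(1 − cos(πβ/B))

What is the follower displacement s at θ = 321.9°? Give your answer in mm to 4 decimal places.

seg 1 [0°–246.7°] dwell: s stays 0.0000
seg 2 [246.7°–277.6°] uniform, h=11: full span → s += 11 → s = 11.0000
seg 3 [277.6°–333.6°] cycloidal, h=13: θ=321.9° here. β=44.3, B=56. 13·(0.7911 − sin(2π·0.7911)/(2π)) = 12.2844 → s = 23.2844

23.2844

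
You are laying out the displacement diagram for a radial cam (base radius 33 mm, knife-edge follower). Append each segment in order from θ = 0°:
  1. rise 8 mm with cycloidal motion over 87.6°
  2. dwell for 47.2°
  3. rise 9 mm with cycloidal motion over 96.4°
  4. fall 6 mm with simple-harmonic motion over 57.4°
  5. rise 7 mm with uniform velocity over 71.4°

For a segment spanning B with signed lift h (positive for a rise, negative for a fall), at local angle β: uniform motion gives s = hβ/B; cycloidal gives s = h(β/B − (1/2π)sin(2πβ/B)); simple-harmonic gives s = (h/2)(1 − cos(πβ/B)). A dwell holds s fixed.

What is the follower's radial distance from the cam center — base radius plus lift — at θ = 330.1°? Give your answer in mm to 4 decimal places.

seg 1 [0°–87.6°] cycloidal, h=8: full span → s += 8 → s = 8.0000
seg 2 [87.6°–134.8°] dwell: s stays 8.0000
seg 3 [134.8°–231.2°] cycloidal, h=9: full span → s += 9 → s = 17.0000
seg 4 [231.2°–288.6°] simple-harmonic, h=-6: full span → s += -6 → s = 11.0000
seg 5 [288.6°–360°] uniform, h=7: θ=330.1° here. β=41.5, B=71.4. 7·41.5/71.4 = 4.0686 → s = 15.0686
radial distance = base radius + s = 33 + 15.0686 = 48.0686

48.0686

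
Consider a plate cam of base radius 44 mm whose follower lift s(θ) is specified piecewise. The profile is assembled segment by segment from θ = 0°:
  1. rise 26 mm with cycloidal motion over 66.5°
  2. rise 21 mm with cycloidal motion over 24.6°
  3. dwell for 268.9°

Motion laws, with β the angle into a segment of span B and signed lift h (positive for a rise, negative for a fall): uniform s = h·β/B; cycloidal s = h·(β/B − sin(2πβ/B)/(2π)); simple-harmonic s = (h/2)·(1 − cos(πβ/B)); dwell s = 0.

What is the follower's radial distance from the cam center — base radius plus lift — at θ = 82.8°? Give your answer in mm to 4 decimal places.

seg 1 [0°–66.5°] cycloidal, h=26: full span → s += 26 → s = 26.0000
seg 2 [66.5°–91.1°] cycloidal, h=21: θ=82.8° here. β=16.3, B=24.6. 21·(0.6626 − sin(2π·0.6626)/(2π)) = 16.7655 → s = 42.7655
radial distance = base radius + s = 44 + 42.7655 = 86.7655

86.7655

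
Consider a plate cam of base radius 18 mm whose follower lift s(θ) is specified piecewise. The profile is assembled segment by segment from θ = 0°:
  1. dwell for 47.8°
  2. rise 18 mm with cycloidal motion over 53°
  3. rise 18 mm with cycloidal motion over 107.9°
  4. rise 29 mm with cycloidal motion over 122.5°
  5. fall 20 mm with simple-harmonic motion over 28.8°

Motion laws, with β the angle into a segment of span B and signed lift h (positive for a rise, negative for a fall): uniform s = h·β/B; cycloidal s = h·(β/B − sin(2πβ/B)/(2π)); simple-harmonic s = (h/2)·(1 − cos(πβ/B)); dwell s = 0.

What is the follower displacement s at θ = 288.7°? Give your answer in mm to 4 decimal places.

seg 1 [0°–47.8°] dwell: s stays 0.0000
seg 2 [47.8°–100.8°] cycloidal, h=18: full span → s += 18 → s = 18.0000
seg 3 [100.8°–208.7°] cycloidal, h=18: full span → s += 18 → s = 36.0000
seg 4 [208.7°–331.2°] cycloidal, h=29: θ=288.7° here. β=80, B=122.5. 29·(0.6531 − sin(2π·0.6531)/(2π)) = 22.7243 → s = 58.7243

58.7243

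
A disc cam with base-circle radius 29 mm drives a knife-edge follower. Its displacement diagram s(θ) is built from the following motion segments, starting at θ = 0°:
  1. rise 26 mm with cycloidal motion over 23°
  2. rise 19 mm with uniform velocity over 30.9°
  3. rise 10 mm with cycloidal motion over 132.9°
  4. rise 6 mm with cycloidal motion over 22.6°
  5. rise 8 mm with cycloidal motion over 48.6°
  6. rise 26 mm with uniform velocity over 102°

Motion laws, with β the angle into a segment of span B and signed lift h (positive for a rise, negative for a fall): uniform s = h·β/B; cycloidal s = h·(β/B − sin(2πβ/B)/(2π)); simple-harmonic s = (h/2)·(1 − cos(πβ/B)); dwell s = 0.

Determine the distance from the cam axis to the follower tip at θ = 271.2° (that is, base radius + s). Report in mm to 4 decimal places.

seg 1 [0°–23°] cycloidal, h=26: full span → s += 26 → s = 26.0000
seg 2 [23°–53.9°] uniform, h=19: full span → s += 19 → s = 45.0000
seg 3 [53.9°–186.8°] cycloidal, h=10: full span → s += 10 → s = 55.0000
seg 4 [186.8°–209.4°] cycloidal, h=6: full span → s += 6 → s = 61.0000
seg 5 [209.4°–258°] cycloidal, h=8: full span → s += 8 → s = 69.0000
seg 6 [258°–360°] uniform, h=26: θ=271.2° here. β=13.2, B=102. 26·13.2/102 = 3.3647 → s = 72.3647
radial distance = base radius + s = 29 + 72.3647 = 101.3647

101.3647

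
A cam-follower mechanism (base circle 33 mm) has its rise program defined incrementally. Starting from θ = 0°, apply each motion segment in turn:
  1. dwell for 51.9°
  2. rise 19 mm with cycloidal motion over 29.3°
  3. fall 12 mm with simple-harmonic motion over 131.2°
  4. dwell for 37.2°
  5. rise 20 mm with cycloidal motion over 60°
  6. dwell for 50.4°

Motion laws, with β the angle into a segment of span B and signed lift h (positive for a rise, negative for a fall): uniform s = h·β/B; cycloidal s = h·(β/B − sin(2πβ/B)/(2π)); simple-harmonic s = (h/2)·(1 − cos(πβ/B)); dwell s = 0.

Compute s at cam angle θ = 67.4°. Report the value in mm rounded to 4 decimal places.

seg 1 [0°–51.9°] dwell: s stays 0.0000
seg 2 [51.9°–81.2°] cycloidal, h=19: θ=67.4° here. β=15.5, B=29.3. 19·(0.5290 − sin(2π·0.5290)/(2π)) = 10.5993 → s = 10.5993

10.5993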